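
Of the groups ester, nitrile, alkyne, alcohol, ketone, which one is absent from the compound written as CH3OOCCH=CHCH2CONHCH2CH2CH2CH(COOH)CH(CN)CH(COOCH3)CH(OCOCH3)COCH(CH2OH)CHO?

alkyne

ester: present (CH3OOC — CH3O–C(=O)–: carbonyl C bonded to C and to –OCH3 → ester (not ketone + ether)).
nitrile: present (CH(CN) — pendant –C≡N: nitrile).
alcohol: present (CH(CH2OH) — pendant –CH2OH on an sp³ backbone C → alcohol).
ketone: present (CO — –C(=O)– with carbon on both sides → ketone).
alkyne: absent. In CH(CN), the triple bond is C≡N, not C≡C, so it is a nitrile.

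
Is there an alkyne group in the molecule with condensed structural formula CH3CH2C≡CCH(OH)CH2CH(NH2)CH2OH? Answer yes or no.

C≡C triple bond → alkyne.
–OH on an sp³ carbon → alcohol (secondary).
–NH2 on an sp³ carbon with no adjacent C=O → amine.
–OH on an sp³ carbon → alcohol.
The C≡C segment supplies the alkyne: C≡C triple bond → alkyne.

yes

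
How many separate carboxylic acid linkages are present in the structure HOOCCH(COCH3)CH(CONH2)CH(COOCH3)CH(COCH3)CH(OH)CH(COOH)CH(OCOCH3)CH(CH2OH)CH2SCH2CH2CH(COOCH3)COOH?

Taking each segment in turn:
  HOOC: –COOH: carbonyl C bonded to –OH and C → carboxylic acid (the –OH is not a separate alcohol).
  CH(COCH3): pendant –COCH3: carbonyl C bonded to two carbons → ketone.
  CH(CONH2): pendant –CONH2: carbonyl C bonded to C and N → amide.
  CH(COOCH3): pendant –COOCH3: carbonyl C bonded to C and –OCH3 → ester.
  CH(COCH3): pendant –COCH3: carbonyl C bonded to two carbons → ketone.
  CH(OH): –OH on an sp³ carbon → alcohol (secondary).
  CH(COOH): pendant –COOH: carbonyl C bonded to C and –OH → carboxylic acid.
  CH(OCOCH3): pendant –OC(=O)CH3: an acyloxy group → ester.
  CH(CH2OH): pendant –CH2OH on an sp³ backbone C → alcohol.
  CH2SCH2: C–S–C linkage → sulfide (thioether).
  CH(COOCH3): pendant –COOCH3: carbonyl C bonded to C and –OCH3 → ester.
  COOH: –COOH: carbonyl C bonded to –OH and C → carboxylic acid (the –OH is not a separate alcohol).
Carboxylic acid appears at: HOOC, CH(COOH), COOH → 3.

3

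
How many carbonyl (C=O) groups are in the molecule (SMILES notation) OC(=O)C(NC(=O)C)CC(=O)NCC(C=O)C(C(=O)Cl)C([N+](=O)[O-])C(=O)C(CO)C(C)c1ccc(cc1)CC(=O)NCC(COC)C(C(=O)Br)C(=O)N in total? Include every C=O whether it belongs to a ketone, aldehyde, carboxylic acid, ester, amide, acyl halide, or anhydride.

HOOC: carboxylic acid, 1 C=O (running total 1).
CH(NHCOCH3): amide, 1 C=O (running total 2).
CH2CONHCH2: amide, 1 C=O (running total 3).
CH(CHO): aldehyde, 1 C=O (running total 4).
CH(COCl): acyl halide, 1 C=O (running total 5).
CO: ketone, 1 C=O (running total 6).
CH2CONHCH2: amide, 1 C=O (running total 7).
CH(COBr): acyl halide, 1 C=O (running total 8).
CONH2: amide, 1 C=O (running total 9).

9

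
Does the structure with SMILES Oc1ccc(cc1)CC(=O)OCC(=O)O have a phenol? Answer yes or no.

yes

Reading the structure from left to right:
  HOC6H4: –OH attached directly to an aromatic ring → phenol (not alcohol); the ring itself is an arene.
  CH2COOCH2: –C(=O)–O–C with C on the carbonyl side → ester.
  COOH: –COOH: carbonyl C bonded to –OH and C → carboxylic acid (the –OH is not a separate alcohol).
The HOC6H4 segment supplies the phenol: –OH attached directly to an aromatic ring → phenol (not alcohol); the ring itself is an arene.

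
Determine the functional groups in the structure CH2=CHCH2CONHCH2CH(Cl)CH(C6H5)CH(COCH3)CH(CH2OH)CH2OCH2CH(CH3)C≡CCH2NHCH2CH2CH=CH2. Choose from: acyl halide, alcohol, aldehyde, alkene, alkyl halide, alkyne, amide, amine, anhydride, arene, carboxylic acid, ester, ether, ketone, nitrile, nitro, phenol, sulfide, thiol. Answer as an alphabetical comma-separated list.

alcohol, alkene, alkyl halide, alkyne, amide, amine, arene, ether, ketone

C=C double bond → alkene.
–C(=O)–N– linkage → amide (the N is not an amine).
halogen on an sp³ carbon → alkyl halide.
pendant –C6H5: benzene ring → arene.
pendant –COCH3: carbonyl C bonded to two carbons → ketone.
pendant –CH2OH on an sp³ backbone C → alcohol.
C–O–C with sp³ carbons on both sides and no adjacent C=O → ether.
C≡C triple bond → alkyne.
C–N–C with sp³ carbons and no adjacent C=O → amine (secondary).
C=C double bond → alkene.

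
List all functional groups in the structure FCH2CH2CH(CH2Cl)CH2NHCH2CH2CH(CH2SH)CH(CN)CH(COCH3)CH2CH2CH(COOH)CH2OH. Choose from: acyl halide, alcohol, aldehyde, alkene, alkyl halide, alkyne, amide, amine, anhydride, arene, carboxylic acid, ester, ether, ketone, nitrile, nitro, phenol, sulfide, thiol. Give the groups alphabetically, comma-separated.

alcohol, alkyl halide, amine, carboxylic acid, ketone, nitrile, thiol

Working along the chain:
  FCH2: halogen on an sp³ carbon → alkyl halide.
  CH(CH2Cl): pendant –CH2X: halogen on sp³ carbon → alkyl halide.
  CH2NHCH2: C–N–C with sp³ carbons and no adjacent C=O → amine (secondary).
  CH(CH2SH): pendant –CH2SH → thiol.
  CH(CN): pendant –C≡N: nitrile.
  CH(COCH3): pendant –COCH3: carbonyl C bonded to two carbons → ketone.
  CH(COOH): pendant –COOH: carbonyl C bonded to C and –OH → carboxylic acid.
  CH2OH: –OH on an sp³ carbon → alcohol.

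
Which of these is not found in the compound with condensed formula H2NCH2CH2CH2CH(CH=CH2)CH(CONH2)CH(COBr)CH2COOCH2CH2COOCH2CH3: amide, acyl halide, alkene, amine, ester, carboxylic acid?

acyl halide: present (CH(COBr) — pendant –C(=O)X: carbonyl C bonded to C and halogen → acyl halide).
alkene: present (CH(CH=CH2) — pendant –CH=CH2: C=C double bond → alkene).
amine: present (H2NCH2 — –NH2 on an sp³ carbon with no adjacent C=O → amine).
amide: present (CH(CONH2) — pendant –CONH2: carbonyl C bonded to C and N → amide).
ester: present (CH2COOCH2 — –C(=O)–O–C with C on the carbonyl side → ester).
carboxylic acid: absent. In CH2COOCH2, the acyl oxygen is bonded to carbon (–O–C), not to H, so this is an ester. In CH(CONH2), the carbonyl is bonded to nitrogen, not to –OH; that is an amide.

carboxylic acid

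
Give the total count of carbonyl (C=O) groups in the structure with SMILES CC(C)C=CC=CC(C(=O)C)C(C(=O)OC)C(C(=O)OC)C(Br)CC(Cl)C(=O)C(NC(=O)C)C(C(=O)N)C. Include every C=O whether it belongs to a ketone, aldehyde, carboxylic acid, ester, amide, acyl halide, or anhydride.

6

CH(COCH3): ketone, 1 C=O (running total 1).
CH(COOCH3): ester, 1 C=O (running total 2).
CH(COOCH3): ester, 1 C=O (running total 3).
CO: ketone, 1 C=O (running total 4).
CH(NHCOCH3): amide, 1 C=O (running total 5).
CH(CONH2): amide, 1 C=O (running total 6).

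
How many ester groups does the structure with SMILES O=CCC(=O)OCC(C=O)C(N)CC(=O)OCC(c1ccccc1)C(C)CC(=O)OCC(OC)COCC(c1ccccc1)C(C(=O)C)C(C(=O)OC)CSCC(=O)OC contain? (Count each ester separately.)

5

Working along the chain:
  OHC: terminal –CHO: carbonyl C bonded to H and C → aldehyde.
  CH2COOCH2: –C(=O)–O–C with C on the carbonyl side → ester.
  CH(CHO): pendant –CHO: carbonyl C bonded to C and H → aldehyde.
  CH(NH2): –NH2 on an sp³ carbon with no adjacent C=O → amine.
  CH2COOCH2: –C(=O)–O–C with C on the carbonyl side → ester.
  CH(C6H5): pendant –C6H5: benzene ring → arene.
  CH2COOCH2: –C(=O)–O–C with C on the carbonyl side → ester.
  CH(OCH3): pendant –OCH3: C–O–C with sp³ C, no adjacent C=O → ether.
  CH2OCH2: C–O–C with sp³ carbons on both sides and no adjacent C=O → ether.
  CH(C6H5): pendant –C6H5: benzene ring → arene.
  CH(COCH3): pendant –COCH3: carbonyl C bonded to two carbons → ketone.
  CH(COOCH3): pendant –COOCH3: carbonyl C bonded to C and –OCH3 → ester.
  CH2SCH2: C–S–C linkage → sulfide (thioether).
  COOCH3: –C(=O)OCH3: carbonyl C bonded to C and to –OCH3 → ester (not ketone + ether).
Ester appears at: CH2COOCH2, CH2COOCH2, CH2COOCH2, CH(COOCH3), COOCH3 → 5.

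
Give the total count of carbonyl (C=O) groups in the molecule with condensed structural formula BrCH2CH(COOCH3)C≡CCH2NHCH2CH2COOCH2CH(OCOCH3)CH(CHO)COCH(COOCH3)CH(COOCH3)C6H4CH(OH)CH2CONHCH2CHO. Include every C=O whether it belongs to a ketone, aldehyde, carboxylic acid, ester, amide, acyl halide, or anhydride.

CH(COOCH3): ester, 1 C=O (running total 1).
CH2COOCH2: ester, 1 C=O (running total 2).
CH(OCOCH3): ester, 1 C=O (running total 3).
CH(CHO): aldehyde, 1 C=O (running total 4).
CO: ketone, 1 C=O (running total 5).
CH(COOCH3): ester, 1 C=O (running total 6).
CH(COOCH3): ester, 1 C=O (running total 7).
CH2CONHCH2: amide, 1 C=O (running total 8).
CHO: aldehyde, 1 C=O (running total 9).

9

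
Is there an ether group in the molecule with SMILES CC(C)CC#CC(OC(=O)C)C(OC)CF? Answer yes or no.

Taking each segment in turn:
  C≡C: C≡C triple bond → alkyne.
  CH(OCOCH3): pendant –OC(=O)CH3: an acyloxy group → ester.
  CH(OCH3): pendant –OCH3: C–O–C with sp³ C, no adjacent C=O → ether.
  CH2F: halogen on an sp³ carbon → alkyl halide.
The CH(OCH3) segment supplies the ether: pendant –OCH3: C–O–C with sp³ C, no adjacent C=O → ether.

yes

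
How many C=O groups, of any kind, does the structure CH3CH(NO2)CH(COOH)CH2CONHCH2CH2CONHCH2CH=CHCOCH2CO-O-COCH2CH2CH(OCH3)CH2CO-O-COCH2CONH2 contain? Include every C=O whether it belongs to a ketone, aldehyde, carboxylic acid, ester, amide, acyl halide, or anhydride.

CH(COOH): carboxylic acid, 1 C=O (running total 1).
CH2CONHCH2: amide, 1 C=O (running total 2).
CH2CONHCH2: amide, 1 C=O (running total 3).
CO: ketone, 1 C=O (running total 4).
CH2CO-O-COCH2: anhydride, 2 C=O (running total 6).
CH2CO-O-COCH2: anhydride, 2 C=O (running total 8).
CONH2: amide, 1 C=O (running total 9).

9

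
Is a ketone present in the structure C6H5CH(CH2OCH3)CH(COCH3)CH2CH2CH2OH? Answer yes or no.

yes

C6H5– phenyl ring → arene.
pendant –CH2OCH3: C–O–C linkage → ether.
pendant –COCH3: carbonyl C bonded to two carbons → ketone.
–OH on an sp³ carbon → alcohol.
The CH(COCH3) segment supplies the ketone: pendant –COCH3: carbonyl C bonded to two carbons → ketone.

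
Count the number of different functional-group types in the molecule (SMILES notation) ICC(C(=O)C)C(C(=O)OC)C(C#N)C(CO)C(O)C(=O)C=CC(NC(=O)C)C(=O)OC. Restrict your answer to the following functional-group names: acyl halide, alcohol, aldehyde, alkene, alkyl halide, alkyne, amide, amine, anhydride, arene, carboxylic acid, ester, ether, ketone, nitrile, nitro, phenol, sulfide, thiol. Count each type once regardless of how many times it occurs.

7

Working along the chain:
  ICH2: halogen on an sp³ carbon → alkyl halide.
  CH(COCH3): pendant –COCH3: carbonyl C bonded to two carbons → ketone.
  CH(COOCH3): pendant –COOCH3: carbonyl C bonded to C and –OCH3 → ester.
  CH(CN): pendant –C≡N: nitrile.
  CH(CH2OH): pendant –CH2OH on an sp³ backbone C → alcohol.
  CH(OH): –OH on an sp³ carbon → alcohol (secondary).
  CO: –C(=O)– with carbon on both sides → ketone.
  CH=CH: C=C double bond → alkene.
  CH(NHCOCH3): pendant –NHC(=O)CH3: N bonded to a carbonyl → amide (not amine).
  COOCH3: –C(=O)OCH3: carbonyl C bonded to C and to –OCH3 → ester (not ketone + ether).
Distinct types present: alcohol, alkene, alkyl halide, amide, ester, ketone, nitrile.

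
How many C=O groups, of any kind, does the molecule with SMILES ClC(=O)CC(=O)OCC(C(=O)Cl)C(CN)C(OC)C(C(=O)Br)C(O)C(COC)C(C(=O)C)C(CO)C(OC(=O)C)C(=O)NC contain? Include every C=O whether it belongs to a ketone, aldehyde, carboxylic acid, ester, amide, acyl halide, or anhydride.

ClCO: acyl halide, 1 C=O (running total 1).
CH2COOCH2: ester, 1 C=O (running total 2).
CH(COCl): acyl halide, 1 C=O (running total 3).
CH(COBr): acyl halide, 1 C=O (running total 4).
CH(COCH3): ketone, 1 C=O (running total 5).
CH(OCOCH3): ester, 1 C=O (running total 6).
CONHCH3: amide, 1 C=O (running total 7).

7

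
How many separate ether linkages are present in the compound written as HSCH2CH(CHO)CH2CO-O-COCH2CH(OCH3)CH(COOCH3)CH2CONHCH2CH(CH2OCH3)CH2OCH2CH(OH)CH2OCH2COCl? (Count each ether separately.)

4

–SH on an sp³ carbon → thiol.
pendant –CHO: carbonyl C bonded to C and H → aldehyde.
two acyl groups sharing one oxygen, –C(=O)–O–C(=O)– → anhydride.
pendant –OCH3: C–O–C with sp³ C, no adjacent C=O → ether.
pendant –COOCH3: carbonyl C bonded to C and –OCH3 → ester.
–C(=O)–N– linkage → amide (the N is not an amine).
pendant –CH2OCH3: C–O–C linkage → ether.
C–O–C with sp³ carbons on both sides and no adjacent C=O → ether.
–OH on an sp³ carbon → alcohol (secondary).
C–O–C with sp³ carbons on both sides and no adjacent C=O → ether.
–C(=O)Cl: carbonyl C bonded to C and to a halogen → acyl halide (not alkyl halide).
Ether appears at: CH(OCH3), CH(CH2OCH3), CH2OCH2, CH2OCH2 → 4.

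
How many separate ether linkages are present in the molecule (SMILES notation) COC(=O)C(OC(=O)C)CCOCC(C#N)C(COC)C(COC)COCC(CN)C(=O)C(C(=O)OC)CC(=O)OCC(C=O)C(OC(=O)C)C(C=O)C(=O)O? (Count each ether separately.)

4

Reading the structure from left to right:
  CH3OOC: CH3O–C(=O)–: carbonyl C bonded to C and to –OCH3 → ester (not ketone + ether).
  CH(OCOCH3): pendant –OC(=O)CH3: an acyloxy group → ester.
  CH2OCH2: C–O–C with sp³ carbons on both sides and no adjacent C=O → ether.
  CH(CN): pendant –C≡N: nitrile.
  CH(CH2OCH3): pendant –CH2OCH3: C–O–C linkage → ether.
  CH(CH2OCH3): pendant –CH2OCH3: C–O–C linkage → ether.
  CH2OCH2: C–O–C with sp³ carbons on both sides and no adjacent C=O → ether.
  CH(CH2NH2): pendant –CH2NH2: N on sp³ C, no adjacent C=O → amine.
  CO: –C(=O)– with carbon on both sides → ketone.
  CH(COOCH3): pendant –COOCH3: carbonyl C bonded to C and –OCH3 → ester.
  CH2COOCH2: –C(=O)–O–C with C on the carbonyl side → ester.
  CH(CHO): pendant –CHO: carbonyl C bonded to C and H → aldehyde.
  CH(OCOCH3): pendant –OC(=O)CH3: an acyloxy group → ester.
  CH(CHO): pendant –CHO: carbonyl C bonded to C and H → aldehyde.
  COOH: –COOH: carbonyl C bonded to –OH and C → carboxylic acid (the –OH is not a separate alcohol).
Ether appears at: CH2OCH2, CH(CH2OCH3), CH(CH2OCH3), CH2OCH2 → 4.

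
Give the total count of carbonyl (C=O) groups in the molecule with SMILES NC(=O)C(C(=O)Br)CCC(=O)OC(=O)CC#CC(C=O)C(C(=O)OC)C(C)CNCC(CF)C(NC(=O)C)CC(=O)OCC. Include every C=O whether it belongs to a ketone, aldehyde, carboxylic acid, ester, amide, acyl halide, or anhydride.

8

H2NCO: amide, 1 C=O (running total 1).
CH(COBr): acyl halide, 1 C=O (running total 2).
CH2CO-O-COCH2: anhydride, 2 C=O (running total 4).
CH(CHO): aldehyde, 1 C=O (running total 5).
CH(COOCH3): ester, 1 C=O (running total 6).
CH(NHCOCH3): amide, 1 C=O (running total 7).
CH2COOCH2: ester, 1 C=O (running total 8).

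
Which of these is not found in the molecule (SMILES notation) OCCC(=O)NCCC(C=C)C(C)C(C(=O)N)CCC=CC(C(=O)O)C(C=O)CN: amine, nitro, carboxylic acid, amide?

carboxylic acid: present (CH(COOH) — pendant –COOH: carbonyl C bonded to C and –OH → carboxylic acid).
amine: present (CH2NH2 — –NH2 on an sp³ carbon with no adjacent C=O → amine).
amide: present (CH2CONHCH2 — –C(=O)–N– linkage → amide (the N is not an amine)).
nitro: no segment matches this pattern.

nitro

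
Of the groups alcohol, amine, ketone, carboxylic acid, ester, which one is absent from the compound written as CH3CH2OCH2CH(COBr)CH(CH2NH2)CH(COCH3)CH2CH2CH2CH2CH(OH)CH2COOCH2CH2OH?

carboxylic acid

ester: present (CH2COOCH2 — –C(=O)–O–C with C on the carbonyl side → ester).
alcohol: present (CH(OH) — –OH on an sp³ carbon → alcohol (secondary)).
amine: present (CH(CH2NH2) — pendant –CH2NH2: N on sp³ C, no adjacent C=O → amine).
ketone: present (CH(COCH3) — pendant –COCH3: carbonyl C bonded to two carbons → ketone).
carboxylic acid: absent. In CH2COOCH2, the acyl oxygen is bonded to carbon (–O–C), not to H, so this is an ester.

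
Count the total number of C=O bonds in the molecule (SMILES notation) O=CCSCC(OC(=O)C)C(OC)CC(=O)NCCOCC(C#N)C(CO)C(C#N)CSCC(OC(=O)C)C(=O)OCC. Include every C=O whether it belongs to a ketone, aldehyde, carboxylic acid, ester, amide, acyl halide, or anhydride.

5

OHC: aldehyde, 1 C=O (running total 1).
CH(OCOCH3): ester, 1 C=O (running total 2).
CH2CONHCH2: amide, 1 C=O (running total 3).
CH(OCOCH3): ester, 1 C=O (running total 4).
COOCH2CH3: ester, 1 C=O (running total 5).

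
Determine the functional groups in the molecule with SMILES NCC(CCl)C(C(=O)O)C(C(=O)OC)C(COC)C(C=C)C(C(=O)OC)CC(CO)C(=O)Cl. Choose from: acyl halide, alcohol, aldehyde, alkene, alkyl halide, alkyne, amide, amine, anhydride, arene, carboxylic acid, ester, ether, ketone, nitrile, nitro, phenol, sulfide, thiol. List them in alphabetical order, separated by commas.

–NH2 on an sp³ carbon with no adjacent C=O → amine.
pendant –CH2X: halogen on sp³ carbon → alkyl halide.
pendant –COOH: carbonyl C bonded to C and –OH → carboxylic acid.
pendant –COOCH3: carbonyl C bonded to C and –OCH3 → ester.
pendant –CH2OCH3: C–O–C linkage → ether.
pendant –CH=CH2: C=C double bond → alkene.
pendant –COOCH3: carbonyl C bonded to C and –OCH3 → ester.
pendant –CH2OH on an sp³ backbone C → alcohol.
–C(=O)Cl: carbonyl C bonded to C and to a halogen → acyl halide (not alkyl halide).

acyl halide, alcohol, alkene, alkyl halide, amine, carboxylic acid, ester, ether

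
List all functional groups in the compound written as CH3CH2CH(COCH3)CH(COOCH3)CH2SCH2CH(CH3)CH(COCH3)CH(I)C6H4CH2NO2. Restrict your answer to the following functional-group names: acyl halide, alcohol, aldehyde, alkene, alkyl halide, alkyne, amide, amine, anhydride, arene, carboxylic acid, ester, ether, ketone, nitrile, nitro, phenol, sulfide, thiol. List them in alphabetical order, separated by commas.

alkyl halide, arene, ester, ketone, nitro, sulfide

pendant –COCH3: carbonyl C bonded to two carbons → ketone.
pendant –COOCH3: carbonyl C bonded to C and –OCH3 → ester.
C–S–C linkage → sulfide (thioether).
pendant –COCH3: carbonyl C bonded to two carbons → ketone.
halogen on an sp³ carbon → alkyl halide.
para-disubstituted benzene ring → arene.
–NO2 on carbon → nitro group.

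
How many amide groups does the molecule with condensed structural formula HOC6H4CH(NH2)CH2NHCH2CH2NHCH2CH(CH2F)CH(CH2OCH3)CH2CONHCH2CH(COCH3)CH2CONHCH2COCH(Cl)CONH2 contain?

Working along the chain:
  HOC6H4: –OH attached directly to an aromatic ring → phenol (not alcohol); the ring itself is an arene.
  CH(NH2): –NH2 on an sp³ carbon with no adjacent C=O → amine.
  CH2NHCH2: C–N–C with sp³ carbons and no adjacent C=O → amine (secondary).
  CH2NHCH2: C–N–C with sp³ carbons and no adjacent C=O → amine (secondary).
  CH(CH2F): pendant –CH2X: halogen on sp³ carbon → alkyl halide.
  CH(CH2OCH3): pendant –CH2OCH3: C–O–C linkage → ether.
  CH2CONHCH2: –C(=O)–N– linkage → amide (the N is not an amine).
  CH(COCH3): pendant –COCH3: carbonyl C bonded to two carbons → ketone.
  CH2CONHCH2: –C(=O)–N– linkage → amide (the N is not an amine).
  CO: –C(=O)– with carbon on both sides → ketone.
  CH(Cl): halogen on an sp³ carbon → alkyl halide.
  CONH2: –C(=O)NH2: carbonyl C bonded to C and to N → amide (the N is not a separate amine).
Amide appears at: CH2CONHCH2, CH2CONHCH2, CONH2 → 3.

3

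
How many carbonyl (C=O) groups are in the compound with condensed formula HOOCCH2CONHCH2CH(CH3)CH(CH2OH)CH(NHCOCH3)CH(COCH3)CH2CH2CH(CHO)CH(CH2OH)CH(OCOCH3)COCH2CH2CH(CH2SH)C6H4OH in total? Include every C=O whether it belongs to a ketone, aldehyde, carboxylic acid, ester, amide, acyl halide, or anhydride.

7

HOOC: carboxylic acid, 1 C=O (running total 1).
CH2CONHCH2: amide, 1 C=O (running total 2).
CH(NHCOCH3): amide, 1 C=O (running total 3).
CH(COCH3): ketone, 1 C=O (running total 4).
CH(CHO): aldehyde, 1 C=O (running total 5).
CH(OCOCH3): ester, 1 C=O (running total 6).
CO: ketone, 1 C=O (running total 7).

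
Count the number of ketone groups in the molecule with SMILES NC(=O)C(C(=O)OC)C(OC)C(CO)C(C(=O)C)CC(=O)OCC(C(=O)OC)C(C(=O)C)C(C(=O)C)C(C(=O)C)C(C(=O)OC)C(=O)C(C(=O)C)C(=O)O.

6

Taking each segment in turn:
  H2NCO: –C(=O)NH2: carbonyl C bonded to C and to N → amide (the N is not a separate amine).
  CH(COOCH3): pendant –COOCH3: carbonyl C bonded to C and –OCH3 → ester.
  CH(OCH3): pendant –OCH3: C–O–C with sp³ C, no adjacent C=O → ether.
  CH(CH2OH): pendant –CH2OH on an sp³ backbone C → alcohol.
  CH(COCH3): pendant –COCH3: carbonyl C bonded to two carbons → ketone.
  CH2COOCH2: –C(=O)–O–C with C on the carbonyl side → ester.
  CH(COOCH3): pendant –COOCH3: carbonyl C bonded to C and –OCH3 → ester.
  CH(COCH3): pendant –COCH3: carbonyl C bonded to two carbons → ketone.
  CH(COCH3): pendant –COCH3: carbonyl C bonded to two carbons → ketone.
  CH(COCH3): pendant –COCH3: carbonyl C bonded to two carbons → ketone.
  CH(COOCH3): pendant –COOCH3: carbonyl C bonded to C and –OCH3 → ester.
  CO: –C(=O)– with carbon on both sides → ketone.
  CH(COCH3): pendant –COCH3: carbonyl C bonded to two carbons → ketone.
  COOH: –COOH: carbonyl C bonded to –OH and C → carboxylic acid (the –OH is not a separate alcohol).
Ketone appears at: CH(COCH3), CH(COCH3), CH(COCH3), CH(COCH3), CO, CH(COCH3) → 6.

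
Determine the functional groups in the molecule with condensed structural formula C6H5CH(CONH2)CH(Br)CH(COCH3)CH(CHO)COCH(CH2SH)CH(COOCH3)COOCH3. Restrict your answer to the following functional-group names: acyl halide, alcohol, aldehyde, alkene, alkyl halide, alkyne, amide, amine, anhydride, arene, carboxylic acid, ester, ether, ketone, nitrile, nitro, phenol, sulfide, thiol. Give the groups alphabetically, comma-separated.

aldehyde, alkyl halide, amide, arene, ester, ketone, thiol

C6H5– phenyl ring → arene.
pendant –CONH2: carbonyl C bonded to C and N → amide.
halogen on an sp³ carbon → alkyl halide.
pendant –COCH3: carbonyl C bonded to two carbons → ketone.
pendant –CHO: carbonyl C bonded to C and H → aldehyde.
–C(=O)– with carbon on both sides → ketone.
pendant –CH2SH → thiol.
pendant –COOCH3: carbonyl C bonded to C and –OCH3 → ester.
–C(=O)OCH3: carbonyl C bonded to C and to –OCH3 → ester (not ketone + ether).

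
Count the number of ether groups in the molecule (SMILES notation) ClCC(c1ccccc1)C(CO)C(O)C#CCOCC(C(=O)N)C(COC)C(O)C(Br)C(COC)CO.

halogen on an sp³ carbon → alkyl halide.
pendant –C6H5: benzene ring → arene.
pendant –CH2OH on an sp³ backbone C → alcohol.
–OH on an sp³ carbon → alcohol (secondary).
C≡C triple bond → alkyne.
C–O–C with sp³ carbons on both sides and no adjacent C=O → ether.
pendant –CONH2: carbonyl C bonded to C and N → amide.
pendant –CH2OCH3: C–O–C linkage → ether.
–OH on an sp³ carbon → alcohol (secondary).
halogen on an sp³ carbon → alkyl halide.
pendant –CH2OCH3: C–O–C linkage → ether.
–OH on an sp³ carbon → alcohol.
Ether appears at: CH2OCH2, CH(CH2OCH3), CH(CH2OCH3) → 3.

3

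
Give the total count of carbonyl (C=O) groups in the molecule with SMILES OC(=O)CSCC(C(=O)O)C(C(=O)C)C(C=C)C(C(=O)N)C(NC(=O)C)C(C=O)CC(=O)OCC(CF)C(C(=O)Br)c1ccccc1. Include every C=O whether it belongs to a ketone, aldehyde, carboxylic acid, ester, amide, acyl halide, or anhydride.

8

HOOC: carboxylic acid, 1 C=O (running total 1).
CH(COOH): carboxylic acid, 1 C=O (running total 2).
CH(COCH3): ketone, 1 C=O (running total 3).
CH(CONH2): amide, 1 C=O (running total 4).
CH(NHCOCH3): amide, 1 C=O (running total 5).
CH(CHO): aldehyde, 1 C=O (running total 6).
CH2COOCH2: ester, 1 C=O (running total 7).
CH(COBr): acyl halide, 1 C=O (running total 8).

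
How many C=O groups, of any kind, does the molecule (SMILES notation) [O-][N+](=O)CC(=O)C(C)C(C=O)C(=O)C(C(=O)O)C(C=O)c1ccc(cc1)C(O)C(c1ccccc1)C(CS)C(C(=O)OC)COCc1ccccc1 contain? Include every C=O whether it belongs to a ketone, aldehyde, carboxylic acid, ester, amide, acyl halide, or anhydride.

CO: ketone, 1 C=O (running total 1).
CH(CHO): aldehyde, 1 C=O (running total 2).
CO: ketone, 1 C=O (running total 3).
CH(COOH): carboxylic acid, 1 C=O (running total 4).
CH(CHO): aldehyde, 1 C=O (running total 5).
CH(COOCH3): ester, 1 C=O (running total 6).

6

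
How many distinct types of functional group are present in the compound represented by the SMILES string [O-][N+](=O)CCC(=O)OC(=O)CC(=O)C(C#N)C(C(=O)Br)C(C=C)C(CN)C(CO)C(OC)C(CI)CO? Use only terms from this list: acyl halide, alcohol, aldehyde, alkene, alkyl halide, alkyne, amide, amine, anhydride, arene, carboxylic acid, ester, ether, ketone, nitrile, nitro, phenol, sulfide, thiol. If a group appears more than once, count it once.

–NO2 on carbon → nitro group.
two acyl groups sharing one oxygen, –C(=O)–O–C(=O)– → anhydride.
–C(=O)– with carbon on both sides → ketone.
pendant –C≡N: nitrile.
pendant –C(=O)X: carbonyl C bonded to C and halogen → acyl halide.
pendant –CH=CH2: C=C double bond → alkene.
pendant –CH2NH2: N on sp³ C, no adjacent C=O → amine.
pendant –CH2OH on an sp³ backbone C → alcohol.
pendant –OCH3: C–O–C with sp³ C, no adjacent C=O → ether.
pendant –CH2X: halogen on sp³ carbon → alkyl halide.
–OH on an sp³ carbon → alcohol.
Distinct types present: acyl halide, alcohol, alkene, alkyl halide, amine, anhydride, ether, ketone, nitrile, nitro.

10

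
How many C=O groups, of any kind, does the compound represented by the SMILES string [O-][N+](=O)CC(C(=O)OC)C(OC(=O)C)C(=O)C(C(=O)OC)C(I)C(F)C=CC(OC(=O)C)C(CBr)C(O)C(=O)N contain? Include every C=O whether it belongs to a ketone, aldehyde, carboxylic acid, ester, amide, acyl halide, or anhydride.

CH(COOCH3): ester, 1 C=O (running total 1).
CH(OCOCH3): ester, 1 C=O (running total 2).
CO: ketone, 1 C=O (running total 3).
CH(COOCH3): ester, 1 C=O (running total 4).
CH(OCOCH3): ester, 1 C=O (running total 5).
CONH2: amide, 1 C=O (running total 6).

6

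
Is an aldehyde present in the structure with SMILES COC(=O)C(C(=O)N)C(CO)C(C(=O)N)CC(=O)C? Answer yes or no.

no

Reading the structure from left to right:
  CH3OOC: CH3O–C(=O)–: carbonyl C bonded to C and to –OCH3 → ester (not ketone + ether).
  CH(CONH2): pendant –CONH2: carbonyl C bonded to C and N → amide.
  CH(CH2OH): pendant –CH2OH on an sp³ backbone C → alcohol.
  CH(CONH2): pendant –CONH2: carbonyl C bonded to C and N → amide.
  CO: –C(=O)– with carbon on both sides → ketone.
In CO, the carbonyl carbon is bonded to two carbons, so it is a ketone, not an aldehyde.
The groups actually present are: alcohol, amide, ester, ketone.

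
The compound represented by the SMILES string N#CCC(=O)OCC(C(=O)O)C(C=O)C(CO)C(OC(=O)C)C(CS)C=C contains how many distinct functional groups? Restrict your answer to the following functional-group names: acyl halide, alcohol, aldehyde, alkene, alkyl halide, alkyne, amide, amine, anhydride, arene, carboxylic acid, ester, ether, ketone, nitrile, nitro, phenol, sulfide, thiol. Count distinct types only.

7

N≡C–: carbon triple-bonded to nitrogen → nitrile.
–C(=O)–O–C with C on the carbonyl side → ester.
pendant –COOH: carbonyl C bonded to C and –OH → carboxylic acid.
pendant –CHO: carbonyl C bonded to C and H → aldehyde.
pendant –CH2OH on an sp³ backbone C → alcohol.
pendant –OC(=O)CH3: an acyloxy group → ester.
pendant –CH2SH → thiol.
C=C double bond → alkene.
Distinct types present: alcohol, aldehyde, alkene, carboxylic acid, ester, nitrile, thiol.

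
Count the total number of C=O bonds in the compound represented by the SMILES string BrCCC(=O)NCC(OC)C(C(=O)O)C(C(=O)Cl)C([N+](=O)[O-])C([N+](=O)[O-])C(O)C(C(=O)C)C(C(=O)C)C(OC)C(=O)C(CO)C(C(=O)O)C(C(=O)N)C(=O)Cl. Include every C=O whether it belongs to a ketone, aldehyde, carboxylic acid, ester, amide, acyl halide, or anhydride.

CH2CONHCH2: amide, 1 C=O (running total 1).
CH(COOH): carboxylic acid, 1 C=O (running total 2).
CH(COCl): acyl halide, 1 C=O (running total 3).
CH(COCH3): ketone, 1 C=O (running total 4).
CH(COCH3): ketone, 1 C=O (running total 5).
CO: ketone, 1 C=O (running total 6).
CH(COOH): carboxylic acid, 1 C=O (running total 7).
CH(CONH2): amide, 1 C=O (running total 8).
COCl: acyl halide, 1 C=O (running total 9).

9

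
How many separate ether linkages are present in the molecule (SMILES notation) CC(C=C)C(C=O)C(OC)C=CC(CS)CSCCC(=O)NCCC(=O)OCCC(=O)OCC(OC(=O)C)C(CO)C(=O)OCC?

pendant –CH=CH2: C=C double bond → alkene.
pendant –CHO: carbonyl C bonded to C and H → aldehyde.
pendant –OCH3: C–O–C with sp³ C, no adjacent C=O → ether.
C=C double bond → alkene.
pendant –CH2SH → thiol.
C–S–C linkage → sulfide (thioether).
–C(=O)–N– linkage → amide (the N is not an amine).
–C(=O)–O–C with C on the carbonyl side → ester.
–C(=O)–O–C with C on the carbonyl side → ester.
pendant –OC(=O)CH3: an acyloxy group → ester.
pendant –CH2OH on an sp³ backbone C → alcohol.
–C(=O)OCH2CH3: carbonyl C bonded to C and to –OEt → ester.
Ether appears at: CH(OCH3) → 1.

1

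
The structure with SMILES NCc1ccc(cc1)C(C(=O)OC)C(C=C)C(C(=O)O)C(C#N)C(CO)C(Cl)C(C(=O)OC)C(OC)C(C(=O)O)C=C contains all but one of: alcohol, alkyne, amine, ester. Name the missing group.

ester: present (CH(COOCH3) — pendant –COOCH3: carbonyl C bonded to C and –OCH3 → ester).
amine: present (H2NCH2 — –NH2 on an sp³ carbon with no adjacent C=O → amine).
alcohol: present (CH(CH2OH) — pendant –CH2OH on an sp³ backbone C → alcohol).
alkyne: absent. In CH(CN), the triple bond is C≡N, not C≡C, so it is a nitrile.

alkyne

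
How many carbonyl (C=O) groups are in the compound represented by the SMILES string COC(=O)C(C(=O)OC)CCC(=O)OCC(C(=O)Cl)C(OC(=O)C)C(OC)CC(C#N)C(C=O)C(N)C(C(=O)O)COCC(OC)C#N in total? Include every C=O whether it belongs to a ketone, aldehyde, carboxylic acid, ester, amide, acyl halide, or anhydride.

7

CH3OOC: ester, 1 C=O (running total 1).
CH(COOCH3): ester, 1 C=O (running total 2).
CH2COOCH2: ester, 1 C=O (running total 3).
CH(COCl): acyl halide, 1 C=O (running total 4).
CH(OCOCH3): ester, 1 C=O (running total 5).
CH(CHO): aldehyde, 1 C=O (running total 6).
CH(COOH): carboxylic acid, 1 C=O (running total 7).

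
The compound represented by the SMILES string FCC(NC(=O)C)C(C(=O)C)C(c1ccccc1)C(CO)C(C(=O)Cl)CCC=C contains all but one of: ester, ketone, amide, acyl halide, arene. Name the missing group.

ester

arene: present (CH(C6H5) — pendant –C6H5: benzene ring → arene).
acyl halide: present (CH(COCl) — pendant –C(=O)X: carbonyl C bonded to C and halogen → acyl halide).
ketone: present (CH(COCH3) — pendant –COCH3: carbonyl C bonded to two carbons → ketone).
amide: present (CH(NHCOCH3) — pendant –NHC(=O)CH3: N bonded to a carbonyl → amide (not amine)).
ester: no segment matches this pattern.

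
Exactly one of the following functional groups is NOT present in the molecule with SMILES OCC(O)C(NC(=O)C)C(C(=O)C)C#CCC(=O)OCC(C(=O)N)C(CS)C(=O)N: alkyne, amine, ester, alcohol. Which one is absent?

ester: present (CH2COOCH2 — –C(=O)–O–C with C on the carbonyl side → ester).
alcohol: present (HOCH2 — HO– on an sp³ carbon → alcohol).
alkyne: present (C≡C — C≡C triple bond → alkyne).
amine: absent. In each of CH(NHCOCH3), CH(CONH2) and CONH2, the nitrogen is bonded directly to a carbonyl carbon, making it part of an amide, not a free amine.

amine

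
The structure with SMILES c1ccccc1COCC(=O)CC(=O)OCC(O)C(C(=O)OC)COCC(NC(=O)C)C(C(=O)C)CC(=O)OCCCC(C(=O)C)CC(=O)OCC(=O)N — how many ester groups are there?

4

C6H5– phenyl ring → arene.
C–O–C with sp³ carbons on both sides and no adjacent C=O → ether.
–C(=O)– with carbon on both sides → ketone.
–C(=O)–O–C with C on the carbonyl side → ester.
–OH on an sp³ carbon → alcohol (secondary).
pendant –COOCH3: carbonyl C bonded to C and –OCH3 → ester.
C–O–C with sp³ carbons on both sides and no adjacent C=O → ether.
pendant –NHC(=O)CH3: N bonded to a carbonyl → amide (not amine).
pendant –COCH3: carbonyl C bonded to two carbons → ketone.
–C(=O)–O–C with C on the carbonyl side → ester.
pendant –COCH3: carbonyl C bonded to two carbons → ketone.
–C(=O)–O–C with C on the carbonyl side → ester.
–C(=O)NH2: carbonyl C bonded to C and to N → amide (the N is not a separate amine).
Ester appears at: CH2COOCH2, CH(COOCH3), CH2COOCH2, CH2COOCH2 → 4.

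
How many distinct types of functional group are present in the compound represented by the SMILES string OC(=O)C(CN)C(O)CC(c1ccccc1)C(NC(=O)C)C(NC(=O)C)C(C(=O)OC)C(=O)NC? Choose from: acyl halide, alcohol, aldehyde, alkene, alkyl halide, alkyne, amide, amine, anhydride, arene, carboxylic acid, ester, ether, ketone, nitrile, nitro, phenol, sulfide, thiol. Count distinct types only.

6

–COOH: carbonyl C bonded to –OH and C → carboxylic acid (the –OH is not a separate alcohol).
pendant –CH2NH2: N on sp³ C, no adjacent C=O → amine.
–OH on an sp³ carbon → alcohol (secondary).
pendant –C6H5: benzene ring → arene.
pendant –NHC(=O)CH3: N bonded to a carbonyl → amide (not amine).
pendant –NHC(=O)CH3: N bonded to a carbonyl → amide (not amine).
pendant –COOCH3: carbonyl C bonded to C and –OCH3 → ester.
–C(=O)NHCH3: carbonyl C bonded to C and to N → amide (the N is not an amine).
Distinct types present: alcohol, amide, amine, arene, carboxylic acid, ester.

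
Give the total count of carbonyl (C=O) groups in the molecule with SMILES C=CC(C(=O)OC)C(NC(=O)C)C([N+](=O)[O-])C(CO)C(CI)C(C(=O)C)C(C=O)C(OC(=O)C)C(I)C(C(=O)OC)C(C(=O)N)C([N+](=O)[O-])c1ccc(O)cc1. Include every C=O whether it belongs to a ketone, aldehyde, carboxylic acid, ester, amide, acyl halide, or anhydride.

7

CH(COOCH3): ester, 1 C=O (running total 1).
CH(NHCOCH3): amide, 1 C=O (running total 2).
CH(COCH3): ketone, 1 C=O (running total 3).
CH(CHO): aldehyde, 1 C=O (running total 4).
CH(OCOCH3): ester, 1 C=O (running total 5).
CH(COOCH3): ester, 1 C=O (running total 6).
CH(CONH2): amide, 1 C=O (running total 7).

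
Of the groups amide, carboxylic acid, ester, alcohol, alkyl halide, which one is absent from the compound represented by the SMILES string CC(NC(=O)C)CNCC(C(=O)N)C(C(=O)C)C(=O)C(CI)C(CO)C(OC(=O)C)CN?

carboxylic acid

alcohol: present (CH(CH2OH) — pendant –CH2OH on an sp³ backbone C → alcohol).
ester: present (CH(OCOCH3) — pendant –OC(=O)CH3: an acyloxy group → ester).
alkyl halide: present (CH(CH2I) — pendant –CH2X: halogen on sp³ carbon → alkyl halide).
amide: present (CH(NHCOCH3) — pendant –NHC(=O)CH3: N bonded to a carbonyl → amide (not amine)).
carboxylic acid: absent. In CH(OCOCH3), the acyl oxygen is bonded to carbon (–O–C), not to H, so this is an ester. In each of CH(NHCOCH3) and CH(CONH2), the carbonyl is bonded to nitrogen, not to –OH; that is an amide.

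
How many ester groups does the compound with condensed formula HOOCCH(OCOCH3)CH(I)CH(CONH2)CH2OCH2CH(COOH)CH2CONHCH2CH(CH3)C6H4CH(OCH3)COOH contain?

–COOH: carbonyl C bonded to –OH and C → carboxylic acid (the –OH is not a separate alcohol).
pendant –OC(=O)CH3: an acyloxy group → ester.
halogen on an sp³ carbon → alkyl halide.
pendant –CONH2: carbonyl C bonded to C and N → amide.
C–O–C with sp³ carbons on both sides and no adjacent C=O → ether.
pendant –COOH: carbonyl C bonded to C and –OH → carboxylic acid.
–C(=O)–N– linkage → amide (the N is not an amine).
para-disubstituted benzene ring → arene.
pendant –OCH3: C–O–C with sp³ C, no adjacent C=O → ether.
–COOH: carbonyl C bonded to –OH and C → carboxylic acid (the –OH is not a separate alcohol).
Ester appears at: CH(OCOCH3) → 1.

1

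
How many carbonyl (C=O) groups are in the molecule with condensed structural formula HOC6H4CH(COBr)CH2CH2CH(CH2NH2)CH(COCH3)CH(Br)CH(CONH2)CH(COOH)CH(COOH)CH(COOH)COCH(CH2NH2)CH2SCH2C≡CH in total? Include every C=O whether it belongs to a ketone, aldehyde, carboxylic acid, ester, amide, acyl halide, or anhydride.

CH(COBr): acyl halide, 1 C=O (running total 1).
CH(COCH3): ketone, 1 C=O (running total 2).
CH(CONH2): amide, 1 C=O (running total 3).
CH(COOH): carboxylic acid, 1 C=O (running total 4).
CH(COOH): carboxylic acid, 1 C=O (running total 5).
CH(COOH): carboxylic acid, 1 C=O (running total 6).
CO: ketone, 1 C=O (running total 7).

7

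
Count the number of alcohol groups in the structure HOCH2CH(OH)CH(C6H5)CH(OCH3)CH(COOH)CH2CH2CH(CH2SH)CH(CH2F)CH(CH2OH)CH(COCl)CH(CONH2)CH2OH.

Taking each segment in turn:
  HOCH2: HO– on an sp³ carbon → alcohol.
  CH(OH): –OH on an sp³ carbon → alcohol (secondary).
  CH(C6H5): pendant –C6H5: benzene ring → arene.
  CH(OCH3): pendant –OCH3: C–O–C with sp³ C, no adjacent C=O → ether.
  CH(COOH): pendant –COOH: carbonyl C bonded to C and –OH → carboxylic acid.
  CH(CH2SH): pendant –CH2SH → thiol.
  CH(CH2F): pendant –CH2X: halogen on sp³ carbon → alkyl halide.
  CH(CH2OH): pendant –CH2OH on an sp³ backbone C → alcohol.
  CH(COCl): pendant –C(=O)X: carbonyl C bonded to C and halogen → acyl halide.
  CH(CONH2): pendant –CONH2: carbonyl C bonded to C and N → amide.
  CH2OH: –OH on an sp³ carbon → alcohol.
Alcohol appears at: HOCH2, CH(OH), CH(CH2OH), CH2OH → 4.

4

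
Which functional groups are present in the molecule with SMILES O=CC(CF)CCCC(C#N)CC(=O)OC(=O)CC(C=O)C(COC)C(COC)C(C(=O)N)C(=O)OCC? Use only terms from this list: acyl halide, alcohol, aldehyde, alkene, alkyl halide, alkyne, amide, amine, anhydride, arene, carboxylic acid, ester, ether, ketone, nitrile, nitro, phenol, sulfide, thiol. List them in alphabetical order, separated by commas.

aldehyde, alkyl halide, amide, anhydride, ester, ether, nitrile

Reading the structure from left to right:
  OHC: terminal –CHO: carbonyl C bonded to H and C → aldehyde.
  CH(CH2F): pendant –CH2X: halogen on sp³ carbon → alkyl halide.
  CH(CN): pendant –C≡N: nitrile.
  CH2CO-O-COCH2: two acyl groups sharing one oxygen, –C(=O)–O–C(=O)– → anhydride.
  CH(CHO): pendant –CHO: carbonyl C bonded to C and H → aldehyde.
  CH(CH2OCH3): pendant –CH2OCH3: C–O–C linkage → ether.
  CH(CH2OCH3): pendant –CH2OCH3: C–O–C linkage → ether.
  CH(CONH2): pendant –CONH2: carbonyl C bonded to C and N → amide.
  COOCH2CH3: –C(=O)OCH2CH3: carbonyl C bonded to C and to –OEt → ester.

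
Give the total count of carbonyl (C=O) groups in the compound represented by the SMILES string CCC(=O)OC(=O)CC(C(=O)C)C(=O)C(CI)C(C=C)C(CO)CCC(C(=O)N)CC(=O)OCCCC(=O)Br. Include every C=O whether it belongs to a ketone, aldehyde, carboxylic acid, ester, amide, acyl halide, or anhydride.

7

CH2CO-O-COCH2: anhydride, 2 C=O (running total 2).
CH(COCH3): ketone, 1 C=O (running total 3).
CO: ketone, 1 C=O (running total 4).
CH(CONH2): amide, 1 C=O (running total 5).
CH2COOCH2: ester, 1 C=O (running total 6).
COBr: acyl halide, 1 C=O (running total 7).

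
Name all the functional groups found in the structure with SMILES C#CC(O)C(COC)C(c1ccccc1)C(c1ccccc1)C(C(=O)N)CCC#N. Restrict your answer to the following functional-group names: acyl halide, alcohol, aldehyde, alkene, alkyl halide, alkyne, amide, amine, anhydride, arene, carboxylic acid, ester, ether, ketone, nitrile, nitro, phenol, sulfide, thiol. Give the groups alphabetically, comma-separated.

alcohol, alkyne, amide, arene, ether, nitrile

C≡C triple bond → alkyne.
–OH on an sp³ carbon → alcohol (secondary).
pendant –CH2OCH3: C–O–C linkage → ether.
pendant –C6H5: benzene ring → arene.
pendant –C6H5: benzene ring → arene.
pendant –CONH2: carbonyl C bonded to C and N → amide.
–C≡N: carbon triple-bonded to nitrogen → nitrile.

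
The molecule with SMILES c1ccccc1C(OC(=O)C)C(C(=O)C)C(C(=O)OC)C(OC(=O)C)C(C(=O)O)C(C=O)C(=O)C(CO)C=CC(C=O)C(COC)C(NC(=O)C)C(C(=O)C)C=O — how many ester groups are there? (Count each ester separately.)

3

C6H5– phenyl ring → arene.
pendant –OC(=O)CH3: an acyloxy group → ester.
pendant –COCH3: carbonyl C bonded to two carbons → ketone.
pendant –COOCH3: carbonyl C bonded to C and –OCH3 → ester.
pendant –OC(=O)CH3: an acyloxy group → ester.
pendant –COOH: carbonyl C bonded to C and –OH → carboxylic acid.
pendant –CHO: carbonyl C bonded to C and H → aldehyde.
–C(=O)– with carbon on both sides → ketone.
pendant –CH2OH on an sp³ backbone C → alcohol.
C=C double bond → alkene.
pendant –CHO: carbonyl C bonded to C and H → aldehyde.
pendant –CH2OCH3: C–O–C linkage → ether.
pendant –NHC(=O)CH3: N bonded to a carbonyl → amide (not amine).
pendant –COCH3: carbonyl C bonded to two carbons → ketone.
terminal –CHO: carbonyl C bonded to H and C → aldehyde.
Ester appears at: CH(OCOCH3), CH(COOCH3), CH(OCOCH3) → 3.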